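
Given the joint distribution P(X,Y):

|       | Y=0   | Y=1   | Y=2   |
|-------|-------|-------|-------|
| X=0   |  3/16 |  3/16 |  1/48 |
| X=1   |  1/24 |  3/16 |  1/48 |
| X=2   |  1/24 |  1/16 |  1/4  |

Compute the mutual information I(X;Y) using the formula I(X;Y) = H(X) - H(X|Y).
0.3870 bits

I(X;Y) = H(X) - H(X|Y)

Marginal of X (row sums):
  P(X=0) = 3/16 + 3/16 + 1/48 = 19/48
  P(X=1) = 1/24 + 3/16 + 1/48 = 1/4
  P(X=2) = 1/24 + 1/16 + 1/4 = 17/48
H(X) = -[(19/48)·log₂(19/48) + (1/4)·log₂(1/4) + (17/48)·log₂(17/48)]
  = 0.5292 + 0.5000 + 0.5304 = 1.5596 bits

Marginal of Y (column sums):
  P(Y=0) = 3/16 + 1/24 + 1/24 = 13/48
  P(Y=1) = 3/16 + 3/16 + 1/16 = 7/16
  P(Y=2) = 1/48 + 1/48 + 1/4 = 7/24
H(X|Y) = Σ_y P(y)·H(X|Y=y):
  Y=0: P(Y=0) = 13/48, P(X|Y=0) = (9/13, 2/13, 2/13) → H(X|Y=0) = 1.1982
  Y=1: P(Y=1) = 7/16, P(X|Y=1) = (3/7, 3/7, 1/7) → H(X|Y=1) = 1.4488
  Y=2: P(Y=2) = 7/24, P(X|Y=2) = (1/14, 1/14, 6/7) → H(X|Y=2) = 0.7345
H(X|Y) = (13/48)·1.1982 + (7/16)·1.4488 + (7/24)·0.7345 = 1.1726 bits

I(X;Y) = H(X) - H(X|Y) = 1.5596 - 1.1726 = 0.3870 bits

Cross-check via I(X;Y) = H(X) + H(Y) - H(X,Y): computing H(Y) from the column sums and H(X,Y) from the 9 cells in the same way gives H(Y) = 1.5506 bits and H(X,Y) = 2.7232 bits, so
I(X;Y) = 1.5596 + 1.5506 - 2.7232 = 0.3870 bits ✓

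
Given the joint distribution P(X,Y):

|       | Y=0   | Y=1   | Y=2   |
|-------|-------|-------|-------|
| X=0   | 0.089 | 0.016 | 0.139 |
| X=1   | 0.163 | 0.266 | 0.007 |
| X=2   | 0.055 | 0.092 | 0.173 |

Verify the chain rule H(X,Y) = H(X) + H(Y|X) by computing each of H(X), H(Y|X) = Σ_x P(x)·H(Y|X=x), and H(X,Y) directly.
H(X) = 1.5447 bits, H(Y|X) = 1.2266 bits, H(X,Y) = 2.7714 bits

Marginal of X (row sums):
  P(X=0) = 0.089 + 0.016 + 0.139 = 0.244
  P(X=1) = 0.163 + 0.266 + 0.007 = 0.436
  P(X=2) = 0.055 + 0.092 + 0.173 = 0.320
H(X) = -[0.244·log₂(0.244) + 0.436·log₂(0.436) + 0.320·log₂(0.320)]
  = 0.49655 + 0.52215 + 0.52603 = 1.5447 bits

H(Y|X) = Σ_x P(x)·H(Y|X=x):
  X=0: P(X=0) = 0.244, P(Y|X=0) = (89/244, 4/61, 139/244) → H(Y|X=0) = 1.25093
  X=1: P(X=1) = 0.436, P(Y|X=1) = (163/436, 133/218, 7/436) → H(Y|X=1) = 1.06131
  X=2: P(X=2) = 0.320, P(Y|X=2) = (11/64, 23/80, 173/320) → H(Y|X=2) = 1.43339
H(Y|X) = 0.244·1.25093 + 0.436·1.06131 + 0.320·1.43339 = 1.2266 bits

H(X,Y) = -Σ_{x,y} P(x,y) log₂ P(x,y). Per-cell terms -P(x,y)·log₂P(x,y):
  X=0: 0.31061, 0.09545, 0.39571
  X=1: 0.42658, 0.50819, 0.05011
  X=2: 0.23014, 0.31668, 0.43789
Sum of the 9 terms: H(X,Y) = 2.7714 bits

Chain rule check:
  H(X) + H(Y|X) = 1.5447 + 1.2266 = 2.7713 bits
  H(X,Y) = 2.7714 bits
✓ Chain rule verified (Δ = 0.0001 is 4-dp rounding noise: each of the three values was rounded independently).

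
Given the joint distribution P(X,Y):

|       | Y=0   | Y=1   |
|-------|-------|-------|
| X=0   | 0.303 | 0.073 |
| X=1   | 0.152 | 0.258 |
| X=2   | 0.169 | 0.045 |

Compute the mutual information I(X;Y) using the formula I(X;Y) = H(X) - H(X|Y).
0.1394 bits

I(X;Y) = H(X) - H(X|Y)

Marginal of X (row sums):
  P(X=0) = 0.303 + 0.073 = 0.376
  P(X=1) = 0.152 + 0.258 = 0.410
  P(X=2) = 0.169 + 0.045 = 0.214
H(X) = -[0.376·log₂(0.376) + 0.410·log₂(0.410) + 0.214·log₂(0.214)]
  = 0.5306 + 0.5274 + 0.4760 = 1.5340 bits

Marginal of Y (column sums):
  P(Y=0) = 0.303 + 0.152 + 0.169 = 0.624
  P(Y=1) = 0.073 + 0.258 + 0.045 = 0.376
H(X|Y) = Σ_y P(y)·H(X|Y=y):
  Y=0: P(Y=0) = 0.624, P(X|Y=0) = (101/208, 19/78, 13/48) → H(X|Y=0) = 1.5128
  Y=1: P(Y=1) = 0.376, P(X|Y=1) = (73/376, 129/188, 45/376) → H(X|Y=1) = 1.1985
H(X|Y) = 0.624·1.5128 + 0.376·1.1985 = 1.3946 bits

I(X;Y) = H(X) - H(X|Y) = 1.5340 - 1.3946 = 0.1394 bits

Cross-check via I(X;Y) = H(X) + H(Y) - H(X,Y): computing H(Y) from the column sums and H(X,Y) from the 6 cells in the same way gives H(Y) = 0.9552 bits and H(X,Y) = 2.3498 bits, so
I(X;Y) = 1.5340 + 0.9552 - 2.3498 = 0.1394 bits ✓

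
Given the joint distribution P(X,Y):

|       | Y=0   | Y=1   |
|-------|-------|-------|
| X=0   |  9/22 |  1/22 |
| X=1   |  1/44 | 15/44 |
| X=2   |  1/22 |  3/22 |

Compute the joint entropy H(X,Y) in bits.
1.9783 bits

H(X,Y) = -Σ_{x,y} P(x,y) log₂ P(x,y). Per-cell terms -P(x,y)·log₂P(x,y):
  X=0: 0.5275, 0.2027
  X=1: 0.1241, 0.5293
  X=2: 0.2027, 0.3920
Sum of the 6 terms: H(X,Y) = 1.9783 bits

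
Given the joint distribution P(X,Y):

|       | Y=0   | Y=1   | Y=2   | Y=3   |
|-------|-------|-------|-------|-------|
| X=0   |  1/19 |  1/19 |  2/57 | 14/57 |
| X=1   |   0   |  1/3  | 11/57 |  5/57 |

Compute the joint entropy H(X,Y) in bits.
2.4086 bits

H(X,Y) = -Σ_{x,y} P(x,y) log₂ P(x,y). Per-cell terms -P(x,y)·log₂P(x,y):
  X=0: 0.2236, 0.2236, 0.1696, 0.4975
  X=1: 0.0000, 0.5283, 0.4580, 0.3080
  (cells with P = 0 contribute 0)
Sum of the 8 terms: H(X,Y) = 2.4086 bits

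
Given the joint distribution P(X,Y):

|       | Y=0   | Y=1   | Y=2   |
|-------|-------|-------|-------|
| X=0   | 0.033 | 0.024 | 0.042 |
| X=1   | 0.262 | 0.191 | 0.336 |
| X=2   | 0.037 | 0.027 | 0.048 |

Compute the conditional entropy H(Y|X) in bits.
1.5479 bits

H(Y|X) = H(X,Y) - H(X)

H(X,Y) = -Σ_{x,y} P(x,y) log₂ P(x,y). Per-cell terms -P(x,y)·log₂P(x,y):
  X=0: 0.16241, 0.12914, 0.19209
  X=1: 0.50628, 0.45618, 0.52868
  X=2: 0.17598, 0.14069, 0.21028
Sum of the 9 terms: H(X,Y) = 2.5017 bits

Marginal of X (row sums):
  P(X=0) = 0.033 + 0.024 + 0.042 = 0.099
  P(X=1) = 0.262 + 0.191 + 0.336 = 0.789
  P(X=2) = 0.037 + 0.027 + 0.048 = 0.112
H(X) = -[0.099·log₂(0.099) + 0.789·log₂(0.789) + 0.112·log₂(0.112)]
  = 0.33031 + 0.26976 + 0.35374 = 0.9538 bits

H(Y|X) = H(X,Y) - H(X) = 2.5017 - 0.9538 = 1.5479 bits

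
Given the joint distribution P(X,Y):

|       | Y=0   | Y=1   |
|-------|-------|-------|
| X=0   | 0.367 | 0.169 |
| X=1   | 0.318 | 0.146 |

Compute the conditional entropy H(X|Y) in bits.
0.9963 bits

H(X|Y) = H(X,Y) - H(Y)

H(X,Y) = -Σ_{x,y} P(x,y) log₂ P(x,y). Per-cell terms -P(x,y)·log₂P(x,y):
  X=0: 0.53074, 0.43347
  X=1: 0.52562, 0.40529
Sum of the 4 terms: H(X,Y) = 1.89512 bits

Marginal of Y (column sums):
  P(Y=0) = 0.367 + 0.318 = 0.685
  P(Y=1) = 0.169 + 0.146 = 0.315
H(Y) = -[0.685·log₂(0.685) + 0.315·log₂(0.315)]
  = 0.37389 + 0.52497 = 0.89886 bits

H(X|Y) = H(X,Y) - H(Y) = 1.89512 - 0.89886 = 0.9963 bits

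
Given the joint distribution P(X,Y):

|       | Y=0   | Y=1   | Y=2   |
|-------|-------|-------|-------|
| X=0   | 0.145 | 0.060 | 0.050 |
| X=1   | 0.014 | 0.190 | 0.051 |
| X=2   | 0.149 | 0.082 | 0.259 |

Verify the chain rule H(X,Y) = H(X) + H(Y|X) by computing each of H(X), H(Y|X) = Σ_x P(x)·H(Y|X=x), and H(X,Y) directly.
H(X) = 1.5097 bits, H(Y|X) = 1.3242 bits, H(X,Y) = 2.8339 bits

Marginal of X (row sums):
  P(X=0) = 0.145 + 0.060 + 0.050 = 0.255
  P(X=1) = 0.014 + 0.190 + 0.051 = 0.255
  P(X=2) = 0.149 + 0.082 + 0.259 = 0.490
H(X) = -[0.255·log₂(0.255) + 0.255·log₂(0.255) + 0.490·log₂(0.490)]
  = 0.5027 + 0.5027 + 0.5043 = 1.5097 bits

H(Y|X) = Σ_x P(x)·H(Y|X=x):
  X=0: P(X=0) = 0.255, P(Y|X=0) = (29/51, 4/17, 10/51) → H(Y|X=0) = 1.4152
  X=1: P(X=1) = 0.255, P(Y|X=1) = (14/255, 38/51, 1/5) → H(Y|X=1) = 1.0106
  X=2: P(X=2) = 0.490, P(Y|X=2) = (149/490, 41/245, 37/70) → H(Y|X=2) = 1.4400
H(Y|X) = 0.255·1.4152 + 0.255·1.0106 + 0.490·1.4400 = 1.3242 bits

H(X,Y) = -Σ_{x,y} P(x,y) log₂ P(x,y). Per-cell terms -P(x,y)·log₂P(x,y):
  X=0: 0.4040, 0.2435, 0.2161
  X=1: 0.0862, 0.4552, 0.2190
  X=2: 0.4092, 0.2959, 0.5048
Sum of the 9 terms: H(X,Y) = 2.8339 bits

Chain rule check:
  H(X) + H(Y|X) = 1.5097 + 1.3242 = 2.8339 bits
  H(X,Y) = 2.8339 bits
✓ Chain rule verified.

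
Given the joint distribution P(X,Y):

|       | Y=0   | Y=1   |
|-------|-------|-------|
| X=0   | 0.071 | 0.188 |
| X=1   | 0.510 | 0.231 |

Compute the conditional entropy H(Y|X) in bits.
0.8828 bits

H(Y|X) = H(X,Y) - H(X)

H(X,Y) = -Σ_{x,y} P(x,y) log₂ P(x,y). Per-cell terms -P(x,y)·log₂P(x,y):
  X=0: 0.27094, 0.45330
  X=1: 0.49543, 0.48834
Sum of the 4 terms: H(X,Y) = 1.7080 bits

Marginal of X (row sums):
  P(X=0) = 0.071 + 0.188 = 0.259
  P(X=1) = 0.510 + 0.231 = 0.741
H(X) = -[0.259·log₂(0.259) + 0.741·log₂(0.741)]
  = 0.50478 + 0.32045 = 0.8252 bits

H(Y|X) = H(X,Y) - H(X) = 1.7080 - 0.8252 = 0.8828 bits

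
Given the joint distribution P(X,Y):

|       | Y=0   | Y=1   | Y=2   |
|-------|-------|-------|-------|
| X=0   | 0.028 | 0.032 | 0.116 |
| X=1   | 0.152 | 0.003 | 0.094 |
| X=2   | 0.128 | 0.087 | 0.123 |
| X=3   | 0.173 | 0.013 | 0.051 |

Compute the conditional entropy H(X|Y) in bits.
1.7909 bits

H(X|Y) = H(X,Y) - H(Y)

H(X,Y) = -Σ_{x,y} P(x,y) log₂ P(x,y). Per-cell terms -P(x,y)·log₂P(x,y):
  X=0: 0.1444, 0.1589, 0.3605
  X=1: 0.4131, 0.0251, 0.3207
  X=2: 0.3796, 0.3065, 0.3719
  X=3: 0.4379, 0.0814, 0.2190
Sum of the 12 terms: H(X,Y) = 3.2190 bits

Marginal of Y (column sums):
  P(Y=0) = 0.028 + 0.152 + 0.128 + 0.173 = 0.481
  P(Y=1) = 0.032 + 0.003 + 0.087 + 0.013 = 0.135
  P(Y=2) = 0.116 + 0.094 + 0.123 + 0.051 = 0.384
H(Y) = -[0.481·log₂(0.481) + 0.135·log₂(0.135) + 0.384·log₂(0.384)]
  = 0.5079 + 0.3900 + 0.5302 = 1.4281 bits

H(X|Y) = H(X,Y) - H(Y) = 3.2190 - 1.4281 = 1.7909 bits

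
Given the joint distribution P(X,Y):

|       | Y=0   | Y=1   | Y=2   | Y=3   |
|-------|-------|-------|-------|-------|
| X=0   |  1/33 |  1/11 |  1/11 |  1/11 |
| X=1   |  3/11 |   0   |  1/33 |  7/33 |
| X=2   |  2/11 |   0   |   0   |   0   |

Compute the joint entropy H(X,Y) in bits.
2.6821 bits

H(X,Y) = -Σ_{x,y} P(x,y) log₂ P(x,y). Per-cell terms -P(x,y)·log₂P(x,y):
  X=0: 0.15286, 0.31449, 0.31449, 0.31449
  X=1: 0.51122, 0.00000, 0.15286, 0.47452
  X=2: 0.44717, 0.00000, 0.00000, 0.00000
  (cells with P = 0 contribute 0)
Sum of the 12 terms: H(X,Y) = 2.6821 bits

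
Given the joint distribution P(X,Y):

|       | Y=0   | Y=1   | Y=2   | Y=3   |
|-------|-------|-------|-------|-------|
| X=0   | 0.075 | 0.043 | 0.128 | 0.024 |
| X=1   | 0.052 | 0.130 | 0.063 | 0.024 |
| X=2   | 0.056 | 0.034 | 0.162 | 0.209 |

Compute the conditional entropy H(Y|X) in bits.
1.7306 bits

H(Y|X) = H(X,Y) - H(X)

H(X,Y) = -Σ_{x,y} P(x,y) log₂ P(x,y). Per-cell terms -P(x,y)·log₂P(x,y):
  X=0: 0.2803, 0.1952, 0.3796, 0.1291
  X=1: 0.2218, 0.3826, 0.2513, 0.1291
  X=2: 0.2329, 0.1659, 0.4254, 0.4720
Sum of the 12 terms: H(X,Y) = 3.2652 bits

Marginal of X (row sums):
  P(X=0) = 0.075 + 0.043 + 0.128 + 0.024 = 0.270
  P(X=1) = 0.052 + 0.130 + 0.063 + 0.024 = 0.269
  P(X=2) = 0.056 + 0.034 + 0.162 + 0.209 = 0.461
H(X) = -[0.270·log₂(0.270) + 0.269·log₂(0.269) + 0.461·log₂(0.461)]
  = 0.5100 + 0.5096 + 0.5150 = 1.5346 bits

H(Y|X) = H(X,Y) - H(X) = 3.2652 - 1.5346 = 1.7306 bits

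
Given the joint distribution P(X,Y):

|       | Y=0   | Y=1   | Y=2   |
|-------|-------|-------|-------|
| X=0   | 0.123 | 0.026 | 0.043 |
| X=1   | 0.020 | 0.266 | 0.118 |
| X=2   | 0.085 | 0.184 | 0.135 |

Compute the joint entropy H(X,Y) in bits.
2.8305 bits

H(X,Y) = -Σ_{x,y} P(x,y) log₂ P(x,y). Per-cell terms -P(x,y)·log₂P(x,y):
  X=0: 0.37186, 0.13690, 0.19520
  X=1: 0.11288, 0.50819, 0.36381
  X=2: 0.30229, 0.44937, 0.39001
Sum of the 9 terms: H(X,Y) = 2.8305 bits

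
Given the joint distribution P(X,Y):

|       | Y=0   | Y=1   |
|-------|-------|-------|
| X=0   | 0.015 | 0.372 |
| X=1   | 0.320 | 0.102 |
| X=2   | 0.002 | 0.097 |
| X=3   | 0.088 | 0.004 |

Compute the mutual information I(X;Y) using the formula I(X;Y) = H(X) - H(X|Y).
0.5176 bits

I(X;Y) = H(X) - H(X|Y)

Marginal of X (row sums):
  P(X=0) = 0.015 + 0.372 = 0.387
  P(X=1) = 0.320 + 0.102 = 0.422
  P(X=2) = 0.002 + 0.097 = 0.099
  P(X=3) = 0.088 + 0.004 = 0.092
H(X) = -[0.387·log₂(0.387) + 0.422·log₂(0.422) + 0.099·log₂(0.099) + 0.092·log₂(0.092)]
  = 0.5300 + 0.5253 + 0.3303 + 0.3167 = 1.7023 bits

Marginal of Y (column sums):
  P(Y=0) = 0.015 + 0.320 + 0.002 + 0.088 = 0.425
  P(Y=1) = 0.372 + 0.102 + 0.097 + 0.004 = 0.575
H(X|Y) = Σ_y P(y)·H(X|Y=y):
  Y=0: P(Y=0) = 0.425, P(X|Y=0) = (3/85, 64/85, 2/425, 88/425) → H(X|Y=0) = 0.9853
  Y=1: P(Y=1) = 0.575, P(X|Y=1) = (372/575, 102/575, 97/575, 4/575) → H(X|Y=1) = 1.3320
H(X|Y) = 0.425·0.9853 + 0.575·1.3320 = 1.1847 bits

I(X;Y) = H(X) - H(X|Y) = 1.7023 - 1.1847 = 0.5176 bits

Cross-check via I(X;Y) = H(X) + H(Y) - H(X,Y): computing H(Y) from the column sums and H(X,Y) from the 8 cells in the same way gives H(Y) = 0.9837 bits and H(X,Y) = 2.1684 bits, so
I(X;Y) = 1.7023 + 0.9837 - 2.1684 = 0.5176 bits ✓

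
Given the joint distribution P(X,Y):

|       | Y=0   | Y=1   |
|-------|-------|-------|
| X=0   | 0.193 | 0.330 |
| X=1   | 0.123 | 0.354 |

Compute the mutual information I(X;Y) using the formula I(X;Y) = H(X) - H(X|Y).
0.0104 bits

I(X;Y) = H(X) - H(X|Y)

Marginal of X (row sums):
  P(X=0) = 0.193 + 0.330 = 0.523
  P(X=1) = 0.123 + 0.354 = 0.477
H(X) = -[0.523·log₂(0.523) + 0.477·log₂(0.477)]
  = 0.4891 + 0.5094 = 0.9985 bits

Marginal of Y (column sums):
  P(Y=0) = 0.193 + 0.123 = 0.316
  P(Y=1) = 0.330 + 0.354 = 0.684
H(X|Y) = Σ_y P(y)·H(X|Y=y):
  Y=0: P(Y=0) = 0.316, P(X|Y=0) = (193/316, 123/316) → H(X|Y=0) = 0.9643
  Y=1: P(Y=1) = 0.684, P(X|Y=1) = (55/114, 59/114) → H(X|Y=1) = 0.9991
H(X|Y) = 0.316·0.9643 + 0.684·0.9991 = 0.9881 bits

I(X;Y) = H(X) - H(X|Y) = 0.9985 - 0.9881 = 0.0104 bits

Cross-check via I(X;Y) = H(X) + H(Y) - H(X,Y): computing H(Y) from the column sums and H(X,Y) from the 4 cells in the same way gives H(Y) = 0.9000 bits and H(X,Y) = 1.8881 bits, so
I(X;Y) = 0.9985 + 0.9000 - 1.8881 = 0.0104 bits ✓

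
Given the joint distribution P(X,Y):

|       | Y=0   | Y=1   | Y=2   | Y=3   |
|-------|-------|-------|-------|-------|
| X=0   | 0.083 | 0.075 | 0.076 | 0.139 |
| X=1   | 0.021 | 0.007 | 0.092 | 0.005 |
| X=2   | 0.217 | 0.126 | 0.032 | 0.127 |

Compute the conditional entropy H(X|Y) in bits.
1.1982 bits

H(X|Y) = H(X,Y) - H(Y)

H(X,Y) = -Σ_{x,y} P(x,y) log₂ P(x,y). Per-cell terms -P(x,y)·log₂P(x,y):
  X=0: 0.2980, 0.2803, 0.2826, 0.3957
  X=1: 0.1170, 0.0501, 0.3167, 0.0382
  X=2: 0.4783, 0.3766, 0.1589, 0.3781
Sum of the 12 terms: H(X,Y) = 3.1705 bits

Marginal of Y (column sums):
  P(Y=0) = 0.083 + 0.021 + 0.217 = 0.321
  P(Y=1) = 0.075 + 0.007 + 0.126 = 0.208
  P(Y=2) = 0.076 + 0.092 + 0.032 = 0.200
  P(Y=3) = 0.139 + 0.005 + 0.127 = 0.271
H(Y) = -[0.321·log₂(0.321) + 0.208·log₂(0.208) + 0.200·log₂(0.200) + 0.271·log₂(0.271)]
  = 0.5262 + 0.4712 + 0.4644 + 0.5105 = 1.9723 bits

H(X|Y) = H(X,Y) - H(Y) = 3.1705 - 1.9723 = 1.1982 bits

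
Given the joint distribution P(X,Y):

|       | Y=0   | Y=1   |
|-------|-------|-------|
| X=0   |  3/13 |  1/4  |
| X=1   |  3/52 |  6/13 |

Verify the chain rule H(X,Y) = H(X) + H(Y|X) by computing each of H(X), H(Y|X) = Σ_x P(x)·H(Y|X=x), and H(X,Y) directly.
H(X) = 0.9989 bits, H(Y|X) = 0.7415 bits, H(X,Y) = 1.7405 bits

Marginal of X (row sums):
  P(X=0) = 3/13 + 1/4 = 25/52
  P(X=1) = 3/52 + 6/13 = 27/52
H(X) = -[(25/52)·log₂(25/52) + (27/52)·log₂(27/52)]
  = 0.50797 + 0.49096 = 0.9989 bits

H(Y|X) = Σ_x P(x)·H(Y|X=x):
  X=0: P(X=0) = 25/52, P(Y|X=0) = (12/25, 13/25) → H(Y|X=0) = 0.99885
  X=1: P(X=1) = 27/52, P(Y|X=1) = (1/9, 8/9) → H(Y|X=1) = 0.50326
H(Y|X) = (25/52)·0.99885 + (27/52)·0.50326 = 0.7415 bits

H(X,Y) = -Σ_{x,y} P(x,y) log₂ P(x,y). Per-cell terms -P(x,y)·log₂P(x,y):
  X=0: 0.48819, 0.50000
  X=1: 0.23743, 0.51484
Sum of the 4 terms: H(X,Y) = 1.7405 bits

Chain rule check:
  H(X) + H(Y|X) = 0.9989 + 0.7415 = 1.7404 bits
  H(X,Y) = 1.7405 bits
✓ Chain rule verified (Δ = 0.0001 is 4-dp rounding noise: each of the three values was rounded independently).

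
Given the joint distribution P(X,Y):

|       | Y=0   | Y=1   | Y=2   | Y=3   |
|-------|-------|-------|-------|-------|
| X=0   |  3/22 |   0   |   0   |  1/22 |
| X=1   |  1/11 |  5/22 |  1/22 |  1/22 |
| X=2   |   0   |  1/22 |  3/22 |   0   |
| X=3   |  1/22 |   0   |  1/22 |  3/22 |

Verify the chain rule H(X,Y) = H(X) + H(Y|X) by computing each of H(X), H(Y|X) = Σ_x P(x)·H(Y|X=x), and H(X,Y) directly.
H(X) = 1.9077 bits, H(Y|X) = 1.2848 bits, H(X,Y) = 3.1924 bits

Marginal of X (row sums):
  P(X=0) = 3/22 + 0 + 0 + 1/22 = 2/11
  P(X=1) = 1/11 + 5/22 + 1/22 + 1/22 = 9/22
  P(X=2) = 0 + 1/22 + 3/22 + 0 = 2/11
  P(X=3) = 1/22 + 0 + 1/22 + 3/22 = 5/22
H(X) = -[(2/11)·log₂(2/11) + (9/22)·log₂(9/22) + (2/11)·log₂(2/11) + (5/22)·log₂(5/22)]
  = 0.44717 + 0.52753 + 0.44717 + 0.48580 = 1.9077 bits

H(Y|X) = Σ_x P(x)·H(Y|X=x):
  X=0: P(X=0) = 2/11, P(Y|X=0) = (3/4, 0, 0, 1/4) → H(Y|X=0) = 0.81128
  X=1: P(X=1) = 9/22, P(Y|X=1) = (2/9, 5/9, 1/9, 1/9) → H(Y|X=1) = 1.65774
  X=2: P(X=2) = 2/11, P(Y|X=2) = (0, 1/4, 3/4, 0) → H(Y|X=2) = 0.81128
  X=3: P(X=3) = 5/22, P(Y|X=3) = (1/5, 0, 1/5, 3/5) → H(Y|X=3) = 1.37095
H(Y|X) = (2/11)·0.81128 + (9/22)·1.65774 + (2/11)·0.81128 + (5/22)·1.37095 = 1.2848 bits

H(X,Y) = -Σ_{x,y} P(x,y) log₂ P(x,y). Per-cell terms -P(x,y)·log₂P(x,y):
  X=0: 0.39197, 0.00000, 0.00000, 0.20270
  X=1: 0.31449, 0.48580, 0.20270, 0.20270
  X=2: 0.00000, 0.20270, 0.39197, 0.00000
  X=3: 0.20270, 0.00000, 0.20270, 0.39197
  (cells with P = 0 contribute 0)
Sum of the 16 terms: H(X,Y) = 3.1924 bits

Chain rule check:
  H(X) + H(Y|X) = 1.9077 + 1.2848 = 3.1925 bits
  H(X,Y) = 3.1924 bits
✓ Chain rule verified (Δ = 0.0001 is 4-dp rounding noise: each of the three values was rounded independently).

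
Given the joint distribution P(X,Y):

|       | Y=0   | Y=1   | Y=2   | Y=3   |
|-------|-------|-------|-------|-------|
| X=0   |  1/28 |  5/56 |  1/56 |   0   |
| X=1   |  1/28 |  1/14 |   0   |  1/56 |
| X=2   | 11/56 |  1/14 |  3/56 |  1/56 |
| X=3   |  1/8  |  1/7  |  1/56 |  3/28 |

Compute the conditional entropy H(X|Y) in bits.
1.6496 bits

H(X|Y) = H(X,Y) - H(Y)

H(X,Y) = -Σ_{x,y} P(x,y) log₂ P(x,y). Per-cell terms -P(x,y)·log₂P(x,y):
  X=0: 0.17169, 0.31120, 0.10370, 0.00000
  X=1: 0.17169, 0.27195, 0.00000, 0.10370
  X=2: 0.46120, 0.27195, 0.22620, 0.10370
  X=3: 0.37500, 0.40105, 0.10370, 0.34526
  (cells with P = 0 contribute 0)
Sum of the 16 terms: H(X,Y) = 3.4220 bits

Marginal of Y (column sums):
  P(Y=0) = 1/28 + 1/28 + 11/56 + 1/8 = 11/28
  P(Y=1) = 5/56 + 1/14 + 1/14 + 1/7 = 3/8
  P(Y=2) = 1/56 + 0 + 3/56 + 1/56 = 5/56
  P(Y=3) = 0 + 1/56 + 1/56 + 3/28 = 1/7
H(Y) = -[(11/28)·log₂(11/28) + (3/8)·log₂(3/8) + (5/56)·log₂(5/56) + (1/7)·log₂(1/7)]
  = 0.52954 + 0.53064 + 0.31120 + 0.40105 = 1.7724 bits

H(X|Y) = H(X,Y) - H(Y) = 3.4220 - 1.7724 = 1.6496 bits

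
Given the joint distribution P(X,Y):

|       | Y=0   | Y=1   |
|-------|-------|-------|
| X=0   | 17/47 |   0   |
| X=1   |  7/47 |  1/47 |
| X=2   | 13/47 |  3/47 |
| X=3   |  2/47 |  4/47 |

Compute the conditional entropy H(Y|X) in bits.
0.4468 bits

H(Y|X) = H(X,Y) - H(X)

H(X,Y) = -Σ_{x,y} P(x,y) log₂ P(x,y). Per-cell terms -P(x,y)·log₂P(x,y):
  X=0: 0.5307, 0.0000
  X=1: 0.4092, 0.1182
  X=2: 0.5128, 0.2534
  X=3: 0.1938, 0.3025
  (cells with P = 0 contribute 0)
Sum of the 8 terms: H(X,Y) = 2.3206 bits

Marginal of X (row sums):
  P(X=0) = 17/47 + 0 = 17/47
  P(X=1) = 7/47 + 1/47 = 8/47
  P(X=2) = 13/47 + 3/47 = 16/47
  P(X=3) = 2/47 + 4/47 = 6/47
H(X) = -[(17/47)·log₂(17/47) + (8/47)·log₂(8/47) + (16/47)·log₂(16/47) + (6/47)·log₂(6/47)]
  = 0.5307 + 0.4348 + 0.5292 + 0.3791 = 1.8738 bits

H(Y|X) = H(X,Y) - H(X) = 2.3206 - 1.8738 = 0.4468 bits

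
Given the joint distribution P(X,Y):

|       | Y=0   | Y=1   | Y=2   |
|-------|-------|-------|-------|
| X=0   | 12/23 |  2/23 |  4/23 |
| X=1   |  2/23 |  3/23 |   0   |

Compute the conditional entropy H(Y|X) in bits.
1.1693 bits

H(Y|X) = H(X,Y) - H(X)

H(X,Y) = -Σ_{x,y} P(x,y) log₂ P(x,y). Per-cell terms -P(x,y)·log₂P(x,y):
  X=0: 0.4897, 0.3064, 0.4389
  X=1: 0.3064, 0.3833, 0.0000
  (cells with P = 0 contribute 0)
Sum of the 6 terms: H(X,Y) = 1.9247 bits

Marginal of X (row sums):
  P(X=0) = 12/23 + 2/23 + 4/23 = 18/23
  P(X=1) = 2/23 + 3/23 + 0 = 5/23
H(X) = -[(18/23)·log₂(18/23) + (5/23)·log₂(5/23)]
  = 0.2768 + 0.4786 = 0.7554 bits

H(Y|X) = H(X,Y) - H(X) = 1.9247 - 0.7554 = 1.1693 bits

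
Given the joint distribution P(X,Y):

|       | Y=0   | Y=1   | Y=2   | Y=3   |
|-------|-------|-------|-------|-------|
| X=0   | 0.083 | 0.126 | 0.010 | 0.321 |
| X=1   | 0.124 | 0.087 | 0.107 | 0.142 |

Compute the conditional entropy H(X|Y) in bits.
0.8700 bits

H(X|Y) = H(X,Y) - H(Y)

H(X,Y) = -Σ_{x,y} P(x,y) log₂ P(x,y). Per-cell terms -P(x,y)·log₂P(x,y):
  X=0: 0.29803, 0.37655, 0.06644, 0.52623
  X=1: 0.37344, 0.30649, 0.34500, 0.39988
Sum of the 8 terms: H(X,Y) = 2.6921 bits

Marginal of Y (column sums):
  P(Y=0) = 0.083 + 0.124 = 0.207
  P(Y=1) = 0.126 + 0.087 = 0.213
  P(Y=2) = 0.010 + 0.107 = 0.117
  P(Y=3) = 0.321 + 0.142 = 0.463
H(Y) = -[0.207·log₂(0.207) + 0.213·log₂(0.213) + 0.117·log₂(0.117) + 0.463·log₂(0.463)]
  = 0.47037 + 0.47522 + 0.36216 + 0.51435 = 1.8221 bits

H(X|Y) = H(X,Y) - H(Y) = 2.6921 - 1.8221 = 0.8700 bits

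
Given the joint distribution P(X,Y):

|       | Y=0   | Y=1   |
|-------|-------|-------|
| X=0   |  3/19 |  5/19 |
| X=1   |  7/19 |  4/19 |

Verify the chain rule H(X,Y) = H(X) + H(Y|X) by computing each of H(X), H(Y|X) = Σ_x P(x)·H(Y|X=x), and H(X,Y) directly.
H(X) = 0.9819 bits, H(Y|X) = 0.9494 bits, H(X,Y) = 1.9313 bits

Marginal of X (row sums):
  P(X=0) = 3/19 + 5/19 = 8/19
  P(X=1) = 7/19 + 4/19 = 11/19
H(X) = -[(8/19)·log₂(8/19) + (11/19)·log₂(11/19)]
  = 0.52544 + 0.45650 = 0.9819 bits

H(Y|X) = Σ_x P(x)·H(Y|X=x):
  X=0: P(X=0) = 8/19, P(Y|X=0) = (3/8, 5/8) → H(Y|X=0) = 0.95443
  X=1: P(X=1) = 11/19, P(Y|X=1) = (7/11, 4/11) → H(Y|X=1) = 0.94566
H(Y|X) = (8/19)·0.95443 + (11/19)·0.94566 = 0.9494 bits

H(X,Y) = -Σ_{x,y} P(x,y) log₂ P(x,y). Per-cell terms -P(x,y)·log₂P(x,y):
  X=0: 0.42047, 0.50684
  X=1: 0.53074, 0.47325
Sum of the 4 terms: H(X,Y) = 1.9313 bits

Chain rule check:
  H(X) + H(Y|X) = 0.9819 + 0.9494 = 1.9313 bits
  H(X,Y) = 1.9313 bits
✓ Chain rule verified.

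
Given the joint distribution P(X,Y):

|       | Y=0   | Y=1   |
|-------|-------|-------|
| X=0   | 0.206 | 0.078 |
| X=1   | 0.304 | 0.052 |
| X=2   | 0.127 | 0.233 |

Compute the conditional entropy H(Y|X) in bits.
0.7916 bits

H(Y|X) = H(X,Y) - H(X)

H(X,Y) = -Σ_{x,y} P(x,y) log₂ P(x,y). Per-cell terms -P(x,y)·log₂P(x,y):
  X=0: 0.46953, 0.28707
  X=1: 0.52223, 0.22180
  X=2: 0.37809, 0.48967
Sum of the 6 terms: H(X,Y) = 2.3684 bits

Marginal of X (row sums):
  P(X=0) = 0.206 + 0.078 = 0.284
  P(X=1) = 0.304 + 0.052 = 0.356
  P(X=2) = 0.127 + 0.233 = 0.360
H(X) = -[0.284·log₂(0.284) + 0.356·log₂(0.356) + 0.360·log₂(0.360)]
  = 0.51575 + 0.53046 + 0.53062 = 1.5768 bits

H(Y|X) = H(X,Y) - H(X) = 2.3684 - 1.5768 = 0.7916 bits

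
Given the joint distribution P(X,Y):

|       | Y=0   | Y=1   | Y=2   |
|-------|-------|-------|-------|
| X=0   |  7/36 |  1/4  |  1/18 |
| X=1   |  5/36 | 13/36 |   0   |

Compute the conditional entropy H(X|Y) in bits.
0.9231 bits

H(X|Y) = H(X,Y) - H(Y)

H(X,Y) = -Σ_{x,y} P(x,y) log₂ P(x,y). Per-cell terms -P(x,y)·log₂P(x,y):
  X=0: 0.4594, 0.5000, 0.2317
  X=1: 0.3956, 0.5306, 0.0000
  (cells with P = 0 contribute 0)
Sum of the 6 terms: H(X,Y) = 2.1173 bits

Marginal of Y (column sums):
  P(Y=0) = 7/36 + 5/36 = 1/3
  P(Y=1) = 1/4 + 13/36 = 11/18
  P(Y=2) = 1/18 + 0 = 1/18
H(Y) = -[(1/3)·log₂(1/3) + (11/18)·log₂(11/18) + (1/18)·log₂(1/18)]
  = 0.5283 + 0.4342 + 0.2317 = 1.1942 bits

H(X|Y) = H(X,Y) - H(Y) = 2.1173 - 1.1942 = 0.9231 bits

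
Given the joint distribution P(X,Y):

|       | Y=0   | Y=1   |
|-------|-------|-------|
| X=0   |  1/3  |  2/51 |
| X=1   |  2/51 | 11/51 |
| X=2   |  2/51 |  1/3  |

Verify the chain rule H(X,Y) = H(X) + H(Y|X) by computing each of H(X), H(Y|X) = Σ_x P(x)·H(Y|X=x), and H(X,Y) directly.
H(X) = 1.5641 bits, H(Y|X) = 0.5196 bits, H(X,Y) = 2.0837 bits

Marginal of X (row sums):
  P(X=0) = 1/3 + 2/51 = 19/51
  P(X=1) = 2/51 + 11/51 = 13/51
  P(X=2) = 2/51 + 1/3 = 19/51
H(X) = -[(19/51)·log₂(19/51) + (13/51)·log₂(13/51) + (19/51)·log₂(19/51)]
  = 0.5306953 + 0.5026630 + 0.5306953 = 1.5641 bits

H(Y|X) = Σ_x P(x)·H(Y|X=x):
  X=0: P(X=0) = 19/51, P(Y|X=0) = (17/19, 2/19) → H(Y|X=0) = 0.4854608
  X=1: P(X=1) = 13/51, P(Y|X=1) = (2/13, 11/13) → H(Y|X=1) = 0.6193822
  X=2: P(X=2) = 19/51, P(Y|X=2) = (2/19, 17/19) → H(Y|X=2) = 0.4854608
H(Y|X) = (19/51)·0.4854608 + (13/51)·0.6193822 + (19/51)·0.4854608 = 0.5196 bits

H(X,Y) = -Σ_{x,y} P(x,y) log₂ P(x,y). Per-cell terms -P(x,y)·log₂P(x,y):
  X=0: 0.5283208, 0.1832324
  X=1: 0.1832324, 0.4773124
  X=2: 0.1832324, 0.5283208
Sum of the 6 terms: H(X,Y) = 2.0837 bits

Chain rule check:
  H(X) + H(Y|X) = 1.5641 + 0.5196 = 2.0837 bits
  H(X,Y) = 2.0837 bits
✓ Chain rule verified.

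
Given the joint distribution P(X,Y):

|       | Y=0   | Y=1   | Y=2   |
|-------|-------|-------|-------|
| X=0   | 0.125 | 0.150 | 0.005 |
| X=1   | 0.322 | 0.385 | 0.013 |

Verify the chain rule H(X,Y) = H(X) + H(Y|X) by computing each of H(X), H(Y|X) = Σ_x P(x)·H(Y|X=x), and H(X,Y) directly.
H(X) = 0.8555 bits, H(Y|X) = 1.1064 bits, H(X,Y) = 1.9618 bits

Marginal of X (row sums):
  P(X=0) = 0.125 + 0.150 + 0.005 = 0.280
  P(X=1) = 0.322 + 0.385 + 0.013 = 0.720
H(X) = -[0.280·log₂(0.280) + 0.720·log₂(0.720)]
  = 0.5142204 + 0.3412305 = 0.8555 bits

H(Y|X) = Σ_x P(x)·H(Y|X=x):
  X=0: P(X=0) = 0.280, P(Y|X=0) = (25/56, 15/28, 1/56) → H(Y|X=0) = 1.1055134
  X=1: P(X=1) = 0.720, P(Y|X=1) = (161/360, 77/144, 13/720) → H(Y|X=1) = 1.1066919
H(Y|X) = 0.280·1.1055134 + 0.720·1.1066919 = 1.1064 bits

H(X,Y) = -Σ_{x,y} P(x,y) log₂ P(x,y). Per-cell terms -P(x,y)·log₂P(x,y):
  X=0: 0.3750000, 0.4105448, 0.0382193
  X=1: 0.5264273, 0.5301718, 0.0814495
Sum of the 6 terms: H(X,Y) = 1.9618 bits

Chain rule check:
  H(X) + H(Y|X) = 0.8555 + 1.1064 = 1.9619 bits
  H(X,Y) = 1.9618 bits
✓ Chain rule verified (Δ = 0.0001 is 4-dp rounding noise: each of the three values was rounded independently).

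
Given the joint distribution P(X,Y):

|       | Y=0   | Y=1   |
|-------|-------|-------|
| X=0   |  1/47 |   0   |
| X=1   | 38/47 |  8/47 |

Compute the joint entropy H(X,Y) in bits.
0.8009 bits

H(X,Y) = -Σ_{x,y} P(x,y) log₂ P(x,y). Per-cell terms -P(x,y)·log₂P(x,y):
  X=0: 0.1182, 0.0000
  X=1: 0.2479, 0.4348
  (cells with P = 0 contribute 0)
Sum of the 4 terms: H(X,Y) = 0.8009 bits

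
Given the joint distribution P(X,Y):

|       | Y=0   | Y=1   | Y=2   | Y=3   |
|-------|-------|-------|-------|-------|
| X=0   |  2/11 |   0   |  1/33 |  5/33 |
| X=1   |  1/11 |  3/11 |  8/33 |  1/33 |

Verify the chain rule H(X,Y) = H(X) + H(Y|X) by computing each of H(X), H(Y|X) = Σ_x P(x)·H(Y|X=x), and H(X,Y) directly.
H(X) = 0.9457 bits, H(Y|X) = 1.5410 bits, H(X,Y) = 2.4867 bits

Marginal of X (row sums):
  P(X=0) = 2/11 + 0 + 1/33 + 5/33 = 4/11
  P(X=1) = 1/11 + 3/11 + 8/33 + 1/33 = 7/11
H(X) = -[(4/11)·log₂(4/11) + (7/11)·log₂(7/11)]
  = 0.53070 + 0.41496 = 0.9457 bits

H(Y|X) = Σ_x P(x)·H(Y|X=x):
  X=0: P(X=0) = 4/11, P(Y|X=0) = (1/2, 0, 1/12, 5/12) → H(Y|X=0) = 1.32501
  X=1: P(X=1) = 7/11, P(Y|X=1) = (1/7, 3/7, 8/21, 1/21) → H(Y|X=1) = 1.66450
H(Y|X) = (4/11)·1.32501 + (7/11)·1.66450 = 1.5410 bits

H(X,Y) = -Σ_{x,y} P(x,y) log₂ P(x,y). Per-cell terms -P(x,y)·log₂P(x,y):
  X=0: 0.44717, 0.00000, 0.15286, 0.41249
  X=1: 0.31449, 0.51122, 0.49561, 0.15286
  (cells with P = 0 contribute 0)
Sum of the 8 terms: H(X,Y) = 2.4867 bits

Chain rule check:
  H(X) + H(Y|X) = 0.9457 + 1.5410 = 2.4867 bits
  H(X,Y) = 2.4867 bits
✓ Chain rule verified.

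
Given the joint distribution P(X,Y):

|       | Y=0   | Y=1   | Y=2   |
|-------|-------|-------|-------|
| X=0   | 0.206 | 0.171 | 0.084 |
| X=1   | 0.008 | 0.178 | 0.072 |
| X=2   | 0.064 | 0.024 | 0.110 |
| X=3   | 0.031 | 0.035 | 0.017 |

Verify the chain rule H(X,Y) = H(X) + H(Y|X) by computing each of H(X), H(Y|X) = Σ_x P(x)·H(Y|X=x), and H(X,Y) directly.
H(X) = 1.7799 bits, H(Y|X) = 1.3555 bits, H(X,Y) = 3.1355 bits

Marginal of X (row sums):
  P(X=0) = 0.206 + 0.171 + 0.084 = 0.461
  P(X=1) = 0.008 + 0.178 + 0.072 = 0.258
  P(X=2) = 0.064 + 0.024 + 0.110 = 0.198
  P(X=3) = 0.031 + 0.035 + 0.017 = 0.083
H(X) = -[0.461·log₂(0.461) + 0.258·log₂(0.258) + 0.198·log₂(0.198) + 0.083·log₂(0.083)]
  = 0.51501 + 0.50428 + 0.46261 + 0.29803 = 1.7799 bits

H(Y|X) = Σ_x P(x)·H(Y|X=x):
  X=0: P(X=0) = 0.461, P(Y|X=0) = (206/461, 171/461, 84/461) → H(Y|X=0) = 1.49759
  X=1: P(X=1) = 0.258, P(Y|X=1) = (4/129, 89/129, 12/43) → H(Y|X=1) = 1.03869
  X=2: P(X=2) = 0.198, P(Y|X=2) = (32/99, 4/33, 5/9) → H(Y|X=2) = 1.36679
  X=3: P(X=3) = 0.083, P(Y|X=3) = (31/83, 35/83, 17/83) → H(Y|X=3) = 1.52454
H(Y|X) = 0.461·1.49759 + 0.258·1.03869 + 0.198·1.36679 + 0.083·1.52454 = 1.3555 bits

H(X,Y) = -Σ_{x,y} P(x,y) log₂ P(x,y). Per-cell terms -P(x,y)·log₂P(x,y):
  X=0: 0.46953, 0.43570, 0.30017
  X=1: 0.05573, 0.44323, 0.27330
  X=2: 0.25381, 0.12914, 0.35029
  X=3: 0.15536, 0.16928, 0.09993
Sum of the 12 terms: H(X,Y) = 3.1355 bits

Chain rule check:
  H(X) + H(Y|X) = 1.7799 + 1.3555 = 3.1354 bits
  H(X,Y) = 3.1355 bits
✓ Chain rule verified (Δ = 0.0001 is 4-dp rounding noise: each of the three values was rounded independently).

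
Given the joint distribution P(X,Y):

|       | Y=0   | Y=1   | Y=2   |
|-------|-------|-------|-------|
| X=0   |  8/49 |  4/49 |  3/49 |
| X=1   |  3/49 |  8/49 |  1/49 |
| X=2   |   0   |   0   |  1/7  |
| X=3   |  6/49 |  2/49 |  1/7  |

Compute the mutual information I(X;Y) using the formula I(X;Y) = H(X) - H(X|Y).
0.4024 bits

I(X;Y) = H(X) - H(X|Y)

Marginal of X (row sums):
  P(X=0) = 8/49 + 4/49 + 3/49 = 15/49
  P(X=1) = 3/49 + 8/49 + 1/49 = 12/49
  P(X=2) = 0 + 0 + 1/7 = 1/7
  P(X=3) = 6/49 + 2/49 + 1/7 = 15/49
H(X) = -[(15/49)·log₂(15/49) + (12/49)·log₂(12/49) + (1/7)·log₂(1/7) + (15/49)·log₂(15/49)]
  = 0.52280 + 0.49708 + 0.40105 + 0.52280 = 1.9437 bits

Marginal of Y (column sums):
  P(Y=0) = 8/49 + 3/49 + 0 + 6/49 = 17/49
  P(Y=1) = 4/49 + 8/49 + 0 + 2/49 = 2/7
  P(Y=2) = 3/49 + 1/49 + 1/7 + 1/7 = 18/49
H(X|Y) = Σ_y P(y)·H(X|Y=y):
  Y=0: P(Y=0) = 17/49, P(X|Y=0) = (8/17, 3/17, 0, 6/17) → H(X|Y=0) = 1.48366
  Y=1: P(Y=1) = 2/7, P(X|Y=1) = (2/7, 4/7, 0, 1/7) → H(X|Y=1) = 1.37878
  Y=2: P(Y=2) = 18/49, P(X|Y=2) = (1/6, 1/18, 7/18, 7/18) → H(X|Y=2) = 1.72227
H(X|Y) = (17/49)·1.48366 + (2/7)·1.37878 + (18/49)·1.72227 = 1.5413 bits

I(X;Y) = H(X) - H(X|Y) = 1.9437 - 1.5413 = 0.4024 bits

Cross-check via I(X;Y) = H(X) + H(Y) - H(X,Y): computing H(Y) from the column sums and H(X,Y) from the 12 cells in the same way gives H(Y) = 1.5770 bits and H(X,Y) = 3.1183 bits, so
I(X;Y) = 1.9437 + 1.5770 - 3.1183 = 0.4024 bits ✓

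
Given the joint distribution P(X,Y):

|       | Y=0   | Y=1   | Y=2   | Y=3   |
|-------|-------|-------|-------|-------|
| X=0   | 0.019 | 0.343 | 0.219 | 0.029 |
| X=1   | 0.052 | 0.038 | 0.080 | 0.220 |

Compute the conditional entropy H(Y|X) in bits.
1.4744 bits

H(Y|X) = H(X,Y) - H(X)

H(X,Y) = -Σ_{x,y} P(x,y) log₂ P(x,y). Per-cell terms -P(x,y)·log₂P(x,y):
  X=0: 0.1086, 0.5295, 0.4798, 0.1481
  X=1: 0.2218, 0.1793, 0.2915, 0.4806
Sum of the 8 terms: H(X,Y) = 2.4392 bits

Marginal of X (row sums):
  P(X=0) = 0.019 + 0.343 + 0.219 + 0.029 = 0.610
  P(X=1) = 0.052 + 0.038 + 0.080 + 0.220 = 0.390
H(X) = -[0.610·log₂(0.610) + 0.390·log₂(0.390)]
  = 0.4350 + 0.5298 = 0.9648 bits

H(Y|X) = H(X,Y) - H(X) = 2.4392 - 0.9648 = 1.4744 bits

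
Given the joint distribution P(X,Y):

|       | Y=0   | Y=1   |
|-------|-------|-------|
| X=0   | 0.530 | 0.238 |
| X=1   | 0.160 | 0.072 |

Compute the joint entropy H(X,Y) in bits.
1.6747 bits

H(X,Y) = -Σ_{x,y} P(x,y) log₂ P(x,y). Per-cell terms -P(x,y)·log₂P(x,y):
  X=0: 0.48545, 0.49289
  X=1: 0.42302, 0.27330
Sum of the 4 terms: H(X,Y) = 1.6747 bits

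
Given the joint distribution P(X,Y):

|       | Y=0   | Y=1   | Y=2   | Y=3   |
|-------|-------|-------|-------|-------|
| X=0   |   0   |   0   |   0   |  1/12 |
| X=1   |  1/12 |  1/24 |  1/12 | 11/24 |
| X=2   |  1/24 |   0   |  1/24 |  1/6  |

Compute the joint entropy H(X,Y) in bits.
2.4161 bits

H(X,Y) = -Σ_{x,y} P(x,y) log₂ P(x,y). Per-cell terms -P(x,y)·log₂P(x,y):
  X=0: 0.00000, 0.00000, 0.00000, 0.29875
  X=1: 0.29875, 0.19104, 0.29875, 0.51587
  X=2: 0.19104, 0.00000, 0.19104, 0.43083
  (cells with P = 0 contribute 0)
Sum of the 12 terms: H(X,Y) = 2.4161 bits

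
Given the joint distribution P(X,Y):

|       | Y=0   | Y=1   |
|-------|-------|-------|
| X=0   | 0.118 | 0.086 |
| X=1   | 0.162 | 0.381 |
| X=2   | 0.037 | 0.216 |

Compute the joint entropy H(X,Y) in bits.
2.2776 bits

H(X,Y) = -Σ_{x,y} P(x,y) log₂ P(x,y). Per-cell terms -P(x,y)·log₂P(x,y):
  X=0: 0.3638, 0.3044
  X=1: 0.4254, 0.5304
  X=2: 0.1760, 0.4776
Sum of the 6 terms: H(X,Y) = 2.2776 bits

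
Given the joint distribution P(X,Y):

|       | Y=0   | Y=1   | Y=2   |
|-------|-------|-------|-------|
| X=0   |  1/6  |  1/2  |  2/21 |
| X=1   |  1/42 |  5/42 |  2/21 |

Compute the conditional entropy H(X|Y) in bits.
0.7312 bits

H(X|Y) = H(X,Y) - H(Y)

H(X,Y) = -Σ_{x,y} P(x,y) log₂ P(x,y). Per-cell terms -P(x,y)·log₂P(x,y):
  X=0: 0.4308, 0.5000, 0.3231
  X=1: 0.1284, 0.3655, 0.3231
Sum of the 6 terms: H(X,Y) = 2.0709 bits

Marginal of Y (column sums):
  P(Y=0) = 1/6 + 1/42 = 4/21
  P(Y=1) = 1/2 + 5/42 = 13/21
  P(Y=2) = 2/21 + 2/21 = 4/21
H(Y) = -[(4/21)·log₂(4/21) + (13/21)·log₂(13/21) + (4/21)·log₂(4/21)]
  = 0.4557 + 0.4283 + 0.4557 = 1.3397 bits

H(X|Y) = H(X,Y) - H(Y) = 2.0709 - 1.3397 = 0.7312 bits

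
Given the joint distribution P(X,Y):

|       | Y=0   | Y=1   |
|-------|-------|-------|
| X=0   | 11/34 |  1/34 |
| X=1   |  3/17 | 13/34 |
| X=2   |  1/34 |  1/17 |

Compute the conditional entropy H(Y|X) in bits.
0.7299 bits

H(Y|X) = H(X,Y) - H(X)

H(X,Y) = -Σ_{x,y} P(x,y) log₂ P(x,y). Per-cell terms -P(x,y)·log₂P(x,y):
  X=0: 0.52672, 0.14963
  X=1: 0.44162, 0.53033
  X=2: 0.14963, 0.24044
Sum of the 6 terms: H(X,Y) = 2.0384 bits

Marginal of X (row sums):
  P(X=0) = 11/34 + 1/34 = 6/17
  P(X=1) = 3/17 + 13/34 = 19/34
  P(X=2) = 1/34 + 1/17 = 3/34
H(X) = -[(6/17)·log₂(6/17) + (19/34)·log₂(19/34) + (3/34)·log₂(3/34)]
  = 0.53029 + 0.46915 + 0.30904 = 1.3085 bits

H(Y|X) = H(X,Y) - H(X) = 2.0384 - 1.3085 = 0.7299 bits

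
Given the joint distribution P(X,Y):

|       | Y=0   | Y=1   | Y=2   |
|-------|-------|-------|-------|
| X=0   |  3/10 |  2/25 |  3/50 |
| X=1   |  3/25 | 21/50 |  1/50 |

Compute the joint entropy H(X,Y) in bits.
2.0617 bits

H(X,Y) = -Σ_{x,y} P(x,y) log₂ P(x,y). Per-cell terms -P(x,y)·log₂P(x,y):
  X=0: 0.5211, 0.2915, 0.2435
  X=1: 0.3671, 0.5256, 0.1129
Sum of the 6 terms: H(X,Y) = 2.0617 bits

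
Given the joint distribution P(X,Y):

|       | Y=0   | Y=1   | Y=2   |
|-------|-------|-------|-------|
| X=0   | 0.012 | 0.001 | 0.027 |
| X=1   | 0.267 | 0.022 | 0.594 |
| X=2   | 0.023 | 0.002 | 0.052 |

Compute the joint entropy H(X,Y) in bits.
1.6683 bits

H(X,Y) = -Σ_{x,y} P(x,y) log₂ P(x,y). Per-cell terms -P(x,y)·log₂P(x,y):
  X=0: 0.07657, 0.00997, 0.14069
  X=1: 0.50866, 0.12114, 0.44637
  X=2: 0.12517, 0.01793, 0.22180
Sum of the 9 terms: H(X,Y) = 1.6683 bits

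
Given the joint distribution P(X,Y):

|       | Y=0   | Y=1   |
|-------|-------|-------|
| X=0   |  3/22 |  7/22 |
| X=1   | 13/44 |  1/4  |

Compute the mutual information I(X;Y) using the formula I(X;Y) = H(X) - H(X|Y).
0.0432 bits

I(X;Y) = H(X) - H(X|Y)

Marginal of X (row sums):
  P(X=0) = 3/22 + 7/22 = 5/11
  P(X=1) = 13/44 + 1/4 = 6/11
H(X) = -[(5/11)·log₂(5/11) + (6/11)·log₂(6/11)]
  = 0.5170 + 0.4770 = 0.9940 bits

Marginal of Y (column sums):
  P(Y=0) = 3/22 + 13/44 = 19/44
  P(Y=1) = 7/22 + 1/4 = 25/44
H(X|Y) = Σ_y P(y)·H(X|Y=y):
  Y=0: P(Y=0) = 19/44, P(X|Y=0) = (6/19, 13/19) → H(X|Y=0) = 0.8997
  Y=1: P(Y=1) = 25/44, P(X|Y=1) = (14/25, 11/25) → H(X|Y=1) = 0.9896
H(X|Y) = (19/44)·0.8997 + (25/44)·0.9896 = 0.9508 bits

I(X;Y) = H(X) - H(X|Y) = 0.9940 - 0.9508 = 0.0432 bits

Cross-check via I(X;Y) = H(X) + H(Y) - H(X,Y): computing H(Y) from the column sums and H(X,Y) from the 4 cells in the same way gives H(Y) = 0.9865 bits and H(X,Y) = 1.9373 bits, so
I(X;Y) = 0.9940 + 0.9865 - 1.9373 = 0.0432 bits ✓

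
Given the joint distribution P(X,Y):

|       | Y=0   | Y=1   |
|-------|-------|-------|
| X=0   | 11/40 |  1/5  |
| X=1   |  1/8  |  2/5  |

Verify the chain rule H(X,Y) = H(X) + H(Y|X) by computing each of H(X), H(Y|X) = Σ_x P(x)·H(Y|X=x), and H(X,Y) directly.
H(X) = 0.9982 bits, H(Y|X) = 0.8821 bits, H(X,Y) = 1.8803 bits

Marginal of X (row sums):
  P(X=0) = 11/40 + 1/5 = 19/40
  P(X=1) = 1/8 + 2/5 = 21/40
H(X) = -[(19/40)·log₂(19/40) + (21/40)·log₂(21/40)]
  = 0.510150 + 0.488046 = 0.9982 bits

H(Y|X) = Σ_x P(x)·H(Y|X=x):
  X=0: P(X=0) = 19/40, P(Y|X=0) = (11/19, 8/19) → H(Y|X=0) = 0.981941
  X=1: P(X=1) = 21/40, P(Y|X=1) = (5/21, 16/21) → H(Y|X=1) = 0.791858
H(Y|X) = (19/40)·0.981941 + (21/40)·0.791858 = 0.8821 bits

H(X,Y) = -Σ_{x,y} P(x,y) log₂ P(x,y). Per-cell terms -P(x,y)·log₂P(x,y):
  X=0: 0.512187, 0.464386
  X=1: 0.375000, 0.528771
Sum of the 4 terms: H(X,Y) = 1.8803 bits

Chain rule check:
  H(X) + H(Y|X) = 0.9982 + 0.8821 = 1.8803 bits
  H(X,Y) = 1.8803 bits
✓ Chain rule verified.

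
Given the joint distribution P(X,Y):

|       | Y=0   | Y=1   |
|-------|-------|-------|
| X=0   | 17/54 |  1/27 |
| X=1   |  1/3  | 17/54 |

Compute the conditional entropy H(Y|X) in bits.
0.8186 bits

H(Y|X) = H(X,Y) - H(X)

H(X,Y) = -Σ_{x,y} P(x,y) log₂ P(x,y). Per-cell terms -P(x,y)·log₂P(x,y):
  X=0: 0.52493, 0.17611
  X=1: 0.52832, 0.52493
Sum of the 4 terms: H(X,Y) = 1.7543 bits

Marginal of X (row sums):
  P(X=0) = 17/54 + 1/27 = 19/54
  P(X=1) = 1/3 + 17/54 = 35/54
H(X) = -[(19/54)·log₂(19/54) + (35/54)·log₂(35/54)]
  = 0.53023 + 0.40548 = 0.9357 bits

H(Y|X) = H(X,Y) - H(X) = 1.7543 - 0.9357 = 0.8186 bits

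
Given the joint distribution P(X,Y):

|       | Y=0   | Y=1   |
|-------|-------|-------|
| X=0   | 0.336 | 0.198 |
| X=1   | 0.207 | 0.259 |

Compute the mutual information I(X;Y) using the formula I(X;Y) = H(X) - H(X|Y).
0.0249 bits

I(X;Y) = H(X) - H(X|Y)

Marginal of X (row sums):
  P(X=0) = 0.336 + 0.198 = 0.534
  P(X=1) = 0.207 + 0.259 = 0.466
H(X) = -[0.534·log₂(0.534) + 0.466·log₂(0.466)]
  = 0.48332 + 0.51334 = 0.99666 bits

Marginal of Y (column sums):
  P(Y=0) = 0.336 + 0.207 = 0.543
  P(Y=1) = 0.198 + 0.259 = 0.457
H(X|Y) = Σ_y P(y)·H(X|Y=y):
  Y=0: P(Y=0) = 0.543, P(X|Y=0) = (112/181, 69/181) → H(X|Y=0) = 0.95890
  Y=1: P(Y=1) = 0.457, P(X|Y=1) = (198/457, 259/457) → H(X|Y=1) = 0.98711
H(X|Y) = 0.543·0.95890 + 0.457·0.98711 = 0.97179 bits

I(X;Y) = H(X) - H(X|Y) = 0.99666 - 0.97179 = 0.0249 bits

Cross-check via I(X;Y) = H(X) + H(Y) - H(X,Y): computing H(Y) from the column sums and H(X,Y) from the 4 cells in the same way gives H(Y) = 0.99466 bits and H(X,Y) = 1.96645 bits, so
I(X;Y) = 0.99666 + 0.99466 - 1.96645 = 0.0249 bits ✓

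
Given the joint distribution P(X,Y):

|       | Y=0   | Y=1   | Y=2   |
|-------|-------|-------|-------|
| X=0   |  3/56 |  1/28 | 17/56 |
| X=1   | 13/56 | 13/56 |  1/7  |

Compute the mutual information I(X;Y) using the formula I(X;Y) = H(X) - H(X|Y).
0.2122 bits

I(X;Y) = H(X) - H(X|Y)

Marginal of X (row sums):
  P(X=0) = 3/56 + 1/28 + 17/56 = 11/28
  P(X=1) = 13/56 + 13/56 + 1/7 = 17/28
H(X) = -[(11/28)·log₂(11/28) + (17/28)·log₂(17/28)]
  = 0.5295 + 0.4371 = 0.9666 bits

Marginal of Y (column sums):
  P(Y=0) = 3/56 + 13/56 = 2/7
  P(Y=1) = 1/28 + 13/56 = 15/56
  P(Y=2) = 17/56 + 1/7 = 25/56
H(X|Y) = Σ_y P(y)·H(X|Y=y):
  Y=0: P(Y=0) = 2/7, P(X|Y=0) = (3/16, 13/16) → H(X|Y=0) = 0.6962
  Y=1: P(Y=1) = 15/56, P(X|Y=1) = (2/15, 13/15) → H(X|Y=1) = 0.5665
  Y=2: P(Y=2) = 25/56, P(X|Y=2) = (17/25, 8/25) → H(X|Y=2) = 0.9044
H(X|Y) = (2/7)·0.6962 + (15/56)·0.5665 + (25/56)·0.9044 = 0.7544 bits

I(X;Y) = H(X) - H(X|Y) = 0.9666 - 0.7544 = 0.2122 bits

Cross-check via I(X;Y) = H(X) + H(Y) - H(X,Y): computing H(Y) from the column sums and H(X,Y) from the 6 cells in the same way gives H(Y) = 1.5449 bits and H(X,Y) = 2.2993 bits, so
I(X;Y) = 0.9666 + 1.5449 - 2.2993 = 0.2122 bits ✓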